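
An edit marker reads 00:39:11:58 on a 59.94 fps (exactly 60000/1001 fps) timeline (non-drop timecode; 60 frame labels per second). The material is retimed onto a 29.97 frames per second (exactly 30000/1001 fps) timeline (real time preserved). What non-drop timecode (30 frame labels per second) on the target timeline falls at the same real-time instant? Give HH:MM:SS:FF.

00:39:11:29

Source frame index: (0×3600 + 39×60 + 11) × 60 + 58 = 141118.
Real time: 141118 / (60000/1001) = 70629559/30000 s.
Target frame: (70629559/30000) × (30000/1001) = 70559.
At 30 labels/s: frame 70559 → 00:39:11:29.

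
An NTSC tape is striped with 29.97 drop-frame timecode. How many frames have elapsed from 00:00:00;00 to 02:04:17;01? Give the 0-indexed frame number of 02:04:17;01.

As if non-drop at 30 labels/s: (2 × 3600 + 4 × 60 + 17) × 30 + 1 = 223711.
Minute boundaries passed: 124; those not divisible by 10: 124 − 12 = 112; dropped labels = 2 × 112 = 224.
Actual frame index = 223711 − 224 = 223487.

223487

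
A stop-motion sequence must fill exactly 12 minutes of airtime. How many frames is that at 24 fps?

12 min = 720 s.
Frames = 720 × 24 = 17280.

17280 frames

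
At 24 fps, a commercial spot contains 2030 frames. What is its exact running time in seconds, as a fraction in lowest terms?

Running time = 2030 ÷ (24) = 2030 × 1/24 = 1015/12 s.

1015/12 seconds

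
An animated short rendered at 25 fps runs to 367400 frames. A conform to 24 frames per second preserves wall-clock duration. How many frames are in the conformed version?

352704 frames

Target frames = source frames × (target rate / source rate) = 367400 × (24)/(25) = 367400 × 24/25 = 352704.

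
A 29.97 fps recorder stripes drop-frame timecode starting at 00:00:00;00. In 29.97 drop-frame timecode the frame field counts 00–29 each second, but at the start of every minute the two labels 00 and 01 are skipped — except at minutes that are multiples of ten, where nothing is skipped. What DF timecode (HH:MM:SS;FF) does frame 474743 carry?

04:24:00;19

Each 10-minute DF block holds 10 × 60 × 30 − 9 × 2 = 17982 frames. 474743 ÷ 17982 → 26 full blocks, remainder 7211.
Within the partial block the first minute is 1800 frames and each further minute 1798, so 4 further minute boundaries passed. Total skipped labels = 18 × 26 + 2 × 4 = 476.
Non-drop label index = 474743 + 476 = 475219; at 30 labels/s that is 04:24:00:19, i.e. DF 04:24:00;19.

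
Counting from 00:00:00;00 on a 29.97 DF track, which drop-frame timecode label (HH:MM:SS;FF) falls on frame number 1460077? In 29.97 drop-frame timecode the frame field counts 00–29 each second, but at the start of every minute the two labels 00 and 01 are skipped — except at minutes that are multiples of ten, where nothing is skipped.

Each 10-minute DF block holds 10 × 60 × 30 − 9 × 2 = 17982 frames. 1460077 ÷ 17982 → 81 full blocks, remainder 3535.
Within the partial block the first minute is 1800 frames and each further minute 1798, so 1 further minute boundary passed. Total skipped labels = 18 × 81 + 2 × 1 = 1460.
Non-drop label index = 1460077 + 1460 = 1461537; at 30 labels/s that is 13:31:57:27, i.e. DF 13:31:57;27.

13:31:57;27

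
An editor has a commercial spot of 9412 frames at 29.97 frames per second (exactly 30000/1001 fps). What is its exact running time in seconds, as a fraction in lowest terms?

2355353/7500 seconds

Running time = 9412 ÷ (30000/1001) = 9412 × 1001/30000 = 2355353/7500 s.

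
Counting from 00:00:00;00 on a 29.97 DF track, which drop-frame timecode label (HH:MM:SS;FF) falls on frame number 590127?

05:28:10;19

Ten DF minutes hold 17982 frames, so frame 590127 lies in block 32 (frames 575424–593405) with 14703 frames into that block.
The block's first minute is 1800 frames and the rest 1798 each; 14703 frames reaches minute 8, so 32 × 18 + 8 × 2 = 592 labels have been skipped so far.
Adding those back, label number 590127 + 592 = 590719 at 30 labels/s is 19690 s + 19 f = 5 h 28 min 10 s frame 19, i.e. 05:28:10;19.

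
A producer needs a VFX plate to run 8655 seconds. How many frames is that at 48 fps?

Frames = 8655 × 48 = 415440.

415440 frames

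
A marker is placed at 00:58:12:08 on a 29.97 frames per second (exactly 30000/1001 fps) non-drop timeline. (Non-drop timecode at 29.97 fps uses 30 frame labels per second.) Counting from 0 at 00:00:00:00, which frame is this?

104768

Total seconds to the label: (0 × 3600 + 58 × 60 + 12) = 3492.
Frame index = 3492 × 30 + 8 = 104768.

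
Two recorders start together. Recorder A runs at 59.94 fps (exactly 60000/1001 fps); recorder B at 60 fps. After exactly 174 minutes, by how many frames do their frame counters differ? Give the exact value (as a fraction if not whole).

174 min = 10440 s.
A emits 60000/1001 × 10440 = 626400000/1001 frames; B emits 60 × 10440 = 626400.
Difference = 626400/1001 frames (≈ 625.7742); B is ahead of A.

626400/1001 frames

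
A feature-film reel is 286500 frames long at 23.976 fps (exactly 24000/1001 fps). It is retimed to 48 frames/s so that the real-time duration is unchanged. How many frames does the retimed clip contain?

Target frames = source frames × (target rate / source rate) = 286500 × (48)/(24000/1001) = 286500 × 1001/500 = 573573.

573573 frames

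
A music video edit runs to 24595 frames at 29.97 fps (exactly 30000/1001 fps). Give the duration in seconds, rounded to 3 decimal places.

Running time = 24595 × 1001/30000 = 4923919/6000 s ≈ 820.653 s.

820.653 seconds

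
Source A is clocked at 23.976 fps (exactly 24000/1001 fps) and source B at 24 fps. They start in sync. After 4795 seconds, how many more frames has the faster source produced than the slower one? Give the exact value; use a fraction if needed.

A emits 24000/1001 × 4795 = 16440000/143 frames; B emits 24 × 4795 = 115080.
Difference = 16440/143 frames (≈ 114.9650); B is ahead of A.

16440/143 frames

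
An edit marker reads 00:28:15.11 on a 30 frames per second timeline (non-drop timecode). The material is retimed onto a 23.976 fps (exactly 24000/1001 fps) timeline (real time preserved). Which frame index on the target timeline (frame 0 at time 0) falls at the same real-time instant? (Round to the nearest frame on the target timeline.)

frame 40648

Source frame index: (0×3600 + 28×60 + 15) × 30 + 11 = 50861.
Real time: 50861 / (30) = 50861/30 s.
Target frame: (50861/30) × (24000/1001) = 40688800/1001 ≈ 40648.152 → 40648.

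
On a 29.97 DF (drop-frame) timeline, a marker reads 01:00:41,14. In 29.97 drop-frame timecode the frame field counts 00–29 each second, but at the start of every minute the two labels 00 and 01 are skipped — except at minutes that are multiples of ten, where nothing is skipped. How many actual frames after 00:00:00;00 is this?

Complete 10-minute blocks: 6, each 17982 frames → 107892.
Remaining 0 whole minutes in the current block: 0 frames.
Within the current minute: 41 × 30 + 14 = 1244. Total = 107892 + 0 + 1244 = 109136.

109136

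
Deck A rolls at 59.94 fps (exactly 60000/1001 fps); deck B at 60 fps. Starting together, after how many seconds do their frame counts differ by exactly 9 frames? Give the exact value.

150.15 seconds

The gap grows by |60 − 60000/1001| = 60/1001 frames per second.
Time for a 9-frame gap: 9 ÷ (60/1001) = 150.15 s.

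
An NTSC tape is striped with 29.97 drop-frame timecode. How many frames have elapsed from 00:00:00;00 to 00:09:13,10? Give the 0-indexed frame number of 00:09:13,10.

16582

Complete 10-minute blocks: 0, each 17982 frames → 0.
Remaining 9 whole minutes in the current block: 1800 + 8 × 1798 = 16184 frames.
Within the current minute: 13 × 30 + 10 − 2 = 398 (labels ;00/;01 skipped at this minute). Total = 0 + 16184 + 398 = 16582.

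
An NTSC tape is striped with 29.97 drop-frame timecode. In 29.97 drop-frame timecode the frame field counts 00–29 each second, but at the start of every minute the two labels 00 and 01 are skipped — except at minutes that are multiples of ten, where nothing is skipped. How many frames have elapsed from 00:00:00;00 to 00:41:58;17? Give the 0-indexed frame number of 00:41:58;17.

75483

Complete 10-minute blocks: 4, each 17982 frames → 71928.
Remaining 1 whole minute in the current block: 1800 + 0 × 1798 = 1800 frames.
Within the current minute: 58 × 30 + 17 − 2 = 1755 (labels ;00/;01 skipped at this minute). Total = 71928 + 1800 + 1755 = 75483.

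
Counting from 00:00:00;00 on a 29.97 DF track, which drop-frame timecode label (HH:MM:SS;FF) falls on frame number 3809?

00:02:07;03

Ten DF minutes hold 17982 frames, so frame 3809 lies in block 0 (frames 0–17981) with 3809 frames into that block.
The block's first minute is 1800 frames and the rest 1798 each; 3809 frames reaches minute 2, so 0 × 18 + 2 × 2 = 4 labels have been skipped so far.
Adding those back, label number 3809 + 4 = 3813 at 30 labels/s is 127 s + 3 f = 0 h 2 min 7 s frame 3, i.e. 00:02:07;03.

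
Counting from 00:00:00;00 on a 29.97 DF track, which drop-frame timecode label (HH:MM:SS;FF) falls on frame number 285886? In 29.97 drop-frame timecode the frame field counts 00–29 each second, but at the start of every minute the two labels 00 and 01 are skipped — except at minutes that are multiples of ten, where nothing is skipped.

02:38:59;02

Ten DF minutes hold 17982 frames, so frame 285886 lies in block 15 (frames 269730–287711) with 16156 frames into that block.
The block's first minute is 1800 frames and the rest 1798 each; 16156 frames reaches minute 8, so 15 × 18 + 8 × 2 = 286 labels have been skipped so far.
Adding those back, label number 285886 + 286 = 286172 at 30 labels/s is 9539 s + 2 f = 2 h 38 min 59 s frame 2, i.e. 02:38:59;02.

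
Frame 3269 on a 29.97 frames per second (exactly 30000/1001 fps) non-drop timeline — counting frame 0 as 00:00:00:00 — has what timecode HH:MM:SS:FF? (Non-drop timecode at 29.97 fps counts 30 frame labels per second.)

00:01:48:29

3269 ÷ 30 = 108 full seconds, remainder 29 frames.
108 s = 0 h 1 min 48 s.
Timecode: 00:01:48:29.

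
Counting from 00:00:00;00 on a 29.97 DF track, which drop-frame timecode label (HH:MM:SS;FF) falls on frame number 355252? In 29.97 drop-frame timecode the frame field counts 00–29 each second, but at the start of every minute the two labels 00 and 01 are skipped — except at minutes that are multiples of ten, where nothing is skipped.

Each 10-minute DF block holds 10 × 60 × 30 − 9 × 2 = 17982 frames. 355252 ÷ 17982 → 19 full blocks, remainder 13594.
Within the partial block the first minute is 1800 frames and each further minute 1798, so 7 further minute boundaries passed. Total skipped labels = 18 × 19 + 2 × 7 = 356.
Non-drop label index = 355252 + 356 = 355608; at 30 labels/s that is 03:17:33:18, i.e. DF 03:17:33;18.

03:17:33;18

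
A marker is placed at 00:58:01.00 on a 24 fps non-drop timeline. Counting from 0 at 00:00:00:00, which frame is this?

Total seconds to the label: (0 × 3600 + 58 × 60 + 1) = 3481.
Frame index = 3481 × 24 + 0 = 83544.

83544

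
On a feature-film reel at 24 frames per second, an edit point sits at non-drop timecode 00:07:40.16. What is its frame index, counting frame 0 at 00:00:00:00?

Total seconds to the label: (0 × 3600 + 7 × 60 + 40) = 460.
Frame index = 460 × 24 + 16 = 11056.

11056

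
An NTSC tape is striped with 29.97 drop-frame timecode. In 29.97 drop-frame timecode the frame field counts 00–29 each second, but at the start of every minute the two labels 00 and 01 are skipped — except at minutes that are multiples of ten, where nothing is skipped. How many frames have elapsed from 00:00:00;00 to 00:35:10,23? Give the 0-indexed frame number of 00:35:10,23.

63259

As if non-drop at 30 labels/s: (0 × 3600 + 35 × 60 + 10) × 30 + 23 = 63323.
Minute boundaries passed: 35; those not divisible by 10: 35 − 3 = 32; dropped labels = 2 × 32 = 64.
Actual frame index = 63323 − 64 = 63259.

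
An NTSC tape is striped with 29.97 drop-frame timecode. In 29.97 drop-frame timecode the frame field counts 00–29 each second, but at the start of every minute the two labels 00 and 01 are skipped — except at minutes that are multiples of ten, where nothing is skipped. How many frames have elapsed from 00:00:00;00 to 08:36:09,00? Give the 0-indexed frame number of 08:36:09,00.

As if non-drop at 30 labels/s: (8 × 3600 + 36 × 60 + 9) × 30 + 0 = 929070.
Minute boundaries passed: 516; those not divisible by 10: 516 − 51 = 465; dropped labels = 2 × 465 = 930.
Actual frame index = 929070 − 930 = 928140.

928140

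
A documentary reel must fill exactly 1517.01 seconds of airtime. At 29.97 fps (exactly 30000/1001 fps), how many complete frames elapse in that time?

45464 frames

Frames = 1517.01 × 30000/1001 = 4137300/91 ≈ 45464.8352.
Complete frames: 45464.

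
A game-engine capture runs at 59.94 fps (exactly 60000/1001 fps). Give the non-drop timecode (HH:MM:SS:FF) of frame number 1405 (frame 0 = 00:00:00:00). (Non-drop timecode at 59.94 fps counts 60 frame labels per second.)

00:00:23:25

1405 ÷ 60 = 23 full seconds, remainder 25 frames.
23 s = 0 h 0 min 23 s.
Timecode: 00:00:23:25.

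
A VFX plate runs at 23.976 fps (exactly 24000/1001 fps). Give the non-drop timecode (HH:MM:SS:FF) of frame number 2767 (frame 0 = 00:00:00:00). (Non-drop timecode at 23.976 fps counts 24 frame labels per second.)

2767 ÷ 24 = 115 full seconds, remainder 7 frames.
115 s = 0 h 1 min 55 s.
Timecode: 00:01:55:07.

00:01:55:07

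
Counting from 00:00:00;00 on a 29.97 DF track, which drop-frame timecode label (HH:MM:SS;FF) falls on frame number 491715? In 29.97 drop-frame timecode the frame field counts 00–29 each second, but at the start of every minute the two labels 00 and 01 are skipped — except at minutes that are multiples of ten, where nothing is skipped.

04:33:26;27

Ten DF minutes hold 17982 frames, so frame 491715 lies in block 27 (frames 485514–503495) with 6201 frames into that block.
The block's first minute is 1800 frames and the rest 1798 each; 6201 frames reaches minute 3, so 27 × 18 + 3 × 2 = 492 labels have been skipped so far.
Adding those back, label number 491715 + 492 = 492207 at 30 labels/s is 16406 s + 27 f = 4 h 33 min 26 s frame 27, i.e. 04:33:26;27.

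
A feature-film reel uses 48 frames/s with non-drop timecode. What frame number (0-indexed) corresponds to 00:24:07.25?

frame 69481

Total seconds to the label: (0 × 3600 + 24 × 60 + 7) = 1447.
Frame index = 1447 × 48 + 25 = 69481.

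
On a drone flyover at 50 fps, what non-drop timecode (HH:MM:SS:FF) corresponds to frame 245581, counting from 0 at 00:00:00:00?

01:21:51:31

245581 ÷ 50 = 4911 full seconds, remainder 31 frames.
4911 s = 1 h 21 min 51 s.
Timecode: 01:21:51:31.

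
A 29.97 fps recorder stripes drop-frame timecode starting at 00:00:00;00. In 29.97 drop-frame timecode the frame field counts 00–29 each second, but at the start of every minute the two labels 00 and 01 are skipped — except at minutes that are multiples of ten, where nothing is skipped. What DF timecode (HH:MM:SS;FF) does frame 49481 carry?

Ten DF minutes hold 17982 frames, so frame 49481 lies in block 2 (frames 35964–53945) with 13517 frames into that block.
The block's first minute is 1800 frames and the rest 1798 each; 13517 frames reaches minute 7, so 2 × 18 + 7 × 2 = 50 labels have been skipped so far.
Adding those back, label number 49481 + 50 = 49531 at 30 labels/s is 1651 s + 1 f = 0 h 27 min 31 s frame 1, i.e. 00:27:31;01.

00:27:31;01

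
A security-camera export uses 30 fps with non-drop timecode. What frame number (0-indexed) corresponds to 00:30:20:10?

Total seconds to the label: (0 × 3600 + 30 × 60 + 20) = 1820.
Frame index = 1820 × 30 + 10 = 54610.

frame 54610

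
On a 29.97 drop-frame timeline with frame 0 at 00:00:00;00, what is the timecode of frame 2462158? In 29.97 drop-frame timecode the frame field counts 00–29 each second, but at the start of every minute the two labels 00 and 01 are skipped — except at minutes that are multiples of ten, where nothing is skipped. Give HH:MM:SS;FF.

Ten DF minutes hold 17982 frames, so frame 2462158 lies in block 136 (frames 2445552–2463533) with 16606 frames into that block.
The block's first minute is 1800 frames and the rest 1798 each; 16606 frames reaches minute 9, so 136 × 18 + 9 × 2 = 2466 labels have been skipped so far.
Adding those back, label number 2462158 + 2466 = 2464624 at 30 labels/s is 82154 s + 4 f = 22 h 49 min 14 s frame 4, i.e. 22:49:14;04.

22:49:14;04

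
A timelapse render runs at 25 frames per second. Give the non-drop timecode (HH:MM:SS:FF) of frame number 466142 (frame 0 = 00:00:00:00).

05:10:45:17

466142 ÷ 25 = 18645 full seconds, remainder 17 frames.
18645 s = 5 h 10 min 45 s.
Timecode: 05:10:45:17.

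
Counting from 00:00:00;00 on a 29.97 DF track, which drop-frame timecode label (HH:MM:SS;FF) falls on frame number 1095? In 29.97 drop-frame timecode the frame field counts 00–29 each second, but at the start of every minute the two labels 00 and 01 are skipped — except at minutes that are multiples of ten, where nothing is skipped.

Ten DF minutes hold 17982 frames, so frame 1095 lies in block 0 (frames 0–17981) with 1095 frames into that block.
The block's first minute is 1800 frames and the rest 1798 each; 1095 frames reaches minute 0, so 0 × 18 + 0 × 2 = 0 labels have been skipped so far.
Adding those back, label number 1095 + 0 = 1095 at 30 labels/s is 36 s + 15 f = 0 h 0 min 36 s frame 15, i.e. 00:00:36;15.

00:00:36;15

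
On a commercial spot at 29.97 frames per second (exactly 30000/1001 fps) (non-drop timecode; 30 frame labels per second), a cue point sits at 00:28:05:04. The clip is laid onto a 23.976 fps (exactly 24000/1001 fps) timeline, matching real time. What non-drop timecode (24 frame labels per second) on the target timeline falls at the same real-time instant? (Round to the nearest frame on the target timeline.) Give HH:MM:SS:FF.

Source frame index: (0×3600 + 28×60 + 5) × 30 + 4 = 50554.
Real time: 50554 / (30000/1001) = 25302277/15000 s.
Target frame: (25302277/15000) × (24000/1001) = 202216/5 ≈ 40443.200 → 40443.
At 24 labels/s: frame 40443 → 00:28:05:03.

00:28:05:03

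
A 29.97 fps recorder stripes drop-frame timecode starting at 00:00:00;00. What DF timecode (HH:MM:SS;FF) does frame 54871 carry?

00:30:30;25

Ten DF minutes hold 17982 frames, so frame 54871 lies in block 3 (frames 53946–71927) with 925 frames into that block.
The block's first minute is 1800 frames and the rest 1798 each; 925 frames reaches minute 0, so 3 × 18 + 0 × 2 = 54 labels have been skipped so far.
Adding those back, label number 54871 + 54 = 54925 at 30 labels/s is 1830 s + 25 f = 0 h 30 min 30 s frame 25, i.e. 00:30:30;25.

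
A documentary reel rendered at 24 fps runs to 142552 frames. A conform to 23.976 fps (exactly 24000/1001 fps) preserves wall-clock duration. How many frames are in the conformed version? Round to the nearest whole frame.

142410 frames

Frames at target rate = 142552 × (24000/1001) / (24) = 142552000/1001 ≈ 142409.590.
Nearest whole frame: 142410.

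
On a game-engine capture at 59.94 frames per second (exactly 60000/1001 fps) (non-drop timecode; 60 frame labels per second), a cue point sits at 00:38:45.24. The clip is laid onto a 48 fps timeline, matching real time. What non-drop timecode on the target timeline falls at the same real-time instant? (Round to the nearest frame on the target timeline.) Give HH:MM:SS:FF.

Source frame index: (0×3600 + 38×60 + 45) × 60 + 24 = 139524.
Real time: 139524 / (60000/1001) = 11638627/5000 s.
Target frame: (11638627/5000) × (48) = 69831762/625 ≈ 111730.819 → 111731.
At 48 labels/s: frame 111731 → 00:38:47:35.

00:38:47:35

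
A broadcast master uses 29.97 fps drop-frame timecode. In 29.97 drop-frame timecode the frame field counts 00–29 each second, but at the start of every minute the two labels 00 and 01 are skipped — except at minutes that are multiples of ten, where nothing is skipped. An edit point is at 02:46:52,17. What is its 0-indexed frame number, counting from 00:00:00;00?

300077

Complete 10-minute blocks: 16, each 17982 frames → 287712.
Remaining 6 whole minutes in the current block: 1800 + 5 × 1798 = 10790 frames.
Within the current minute: 52 × 30 + 17 − 2 = 1575 (labels ;00/;01 skipped at this minute). Total = 287712 + 10790 + 1575 = 300077.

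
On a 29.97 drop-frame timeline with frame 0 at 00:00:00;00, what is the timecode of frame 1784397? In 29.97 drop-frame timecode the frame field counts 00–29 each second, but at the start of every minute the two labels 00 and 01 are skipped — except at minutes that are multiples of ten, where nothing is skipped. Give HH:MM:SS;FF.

16:32:19;13

Each 10-minute DF block holds 10 × 60 × 30 − 9 × 2 = 17982 frames. 1784397 ÷ 17982 → 99 full blocks, remainder 4179.
Within the partial block the first minute is 1800 frames and each further minute 1798, so 2 further minute boundaries passed. Total skipped labels = 18 × 99 + 2 × 2 = 1786.
Non-drop label index = 1784397 + 1786 = 1786183; at 30 labels/s that is 16:32:19:13, i.e. DF 16:32:19;13.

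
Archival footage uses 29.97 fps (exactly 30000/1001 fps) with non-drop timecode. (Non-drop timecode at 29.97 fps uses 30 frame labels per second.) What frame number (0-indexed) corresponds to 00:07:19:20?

Total seconds to the label: (0 × 3600 + 7 × 60 + 19) = 439.
Frame index = 439 × 30 + 20 = 13190.

frame 13190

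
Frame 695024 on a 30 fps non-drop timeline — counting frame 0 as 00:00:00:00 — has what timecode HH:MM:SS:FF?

06:26:07:14

695024 ÷ 30 = 23167 full seconds, remainder 14 frames.
23167 s = 6 h 26 min 7 s.
Timecode: 06:26:07:14.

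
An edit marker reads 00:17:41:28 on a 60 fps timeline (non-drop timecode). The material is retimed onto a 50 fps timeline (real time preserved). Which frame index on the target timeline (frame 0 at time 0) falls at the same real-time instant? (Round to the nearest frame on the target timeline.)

frame 53073

Source frame index: (0×3600 + 17×60 + 41) × 60 + 28 = 63688.
Real time: 63688 / (60) = 15922/15 s.
Target frame: (15922/15) × (50) = 159220/3 ≈ 53073.333 → 53073.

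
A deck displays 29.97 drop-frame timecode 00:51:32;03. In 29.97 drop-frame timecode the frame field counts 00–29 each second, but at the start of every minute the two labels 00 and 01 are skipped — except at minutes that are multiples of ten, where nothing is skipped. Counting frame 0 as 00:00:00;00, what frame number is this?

As if non-drop at 30 labels/s: (0 × 3600 + 51 × 60 + 32) × 30 + 3 = 92763.
Minute boundaries passed: 51; those not divisible by 10: 51 − 5 = 46; dropped labels = 2 × 46 = 92.
Actual frame index = 92763 − 92 = 92671.

92671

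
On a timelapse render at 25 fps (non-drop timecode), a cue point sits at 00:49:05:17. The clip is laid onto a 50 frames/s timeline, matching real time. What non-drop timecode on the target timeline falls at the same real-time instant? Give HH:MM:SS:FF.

00:49:05:34

Source frame index: (0×3600 + 49×60 + 5) × 25 + 17 = 73642.
Real time: 73642 / (25) = 73642/25 s.
Target frame: (73642/25) × (50) = 147284.
At 50 labels/s: frame 147284 → 00:49:05:34.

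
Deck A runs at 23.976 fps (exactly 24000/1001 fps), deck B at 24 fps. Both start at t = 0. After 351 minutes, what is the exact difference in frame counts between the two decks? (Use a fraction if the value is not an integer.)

351 min = 21060 s.
A emits 24000/1001 × 21060 = 38880000/77 frames; B emits 24 × 21060 = 505440.
Difference = 38880/77 frames (≈ 504.9351); B is ahead of A.

38880/77 frames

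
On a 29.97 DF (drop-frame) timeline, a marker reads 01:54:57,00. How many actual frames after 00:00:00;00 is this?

206704

Complete 10-minute blocks: 11, each 17982 frames → 197802.
Remaining 4 whole minutes in the current block: 1800 + 3 × 1798 = 7194 frames.
Within the current minute: 57 × 30 + 0 − 2 = 1708 (labels ;00/;01 skipped at this minute). Total = 197802 + 7194 + 1708 = 206704.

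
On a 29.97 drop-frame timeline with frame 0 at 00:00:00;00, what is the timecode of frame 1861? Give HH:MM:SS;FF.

00:01:02;03

Each 10-minute DF block holds 10 × 60 × 30 − 9 × 2 = 17982 frames. 1861 ÷ 17982 → 0 full blocks, remainder 1861.
Within the partial block the first minute is 1800 frames and each further minute 1798, so 1 further minute boundary passed. Total skipped labels = 18 × 0 + 2 × 1 = 2.
Non-drop label index = 1861 + 2 = 1863; at 30 labels/s that is 00:01:02:03, i.e. DF 00:01:02;03.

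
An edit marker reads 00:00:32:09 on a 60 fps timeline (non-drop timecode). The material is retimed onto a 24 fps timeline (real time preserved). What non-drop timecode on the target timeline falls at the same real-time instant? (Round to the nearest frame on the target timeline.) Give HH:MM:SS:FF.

00:00:32:04

Source frame index: (0×3600 + 0×60 + 32) × 60 + 9 = 1929.
Real time: 1929 / (60) = 643/20 s.
Target frame: (643/20) × (24) = 3858/5 ≈ 771.600 → 772.
At 24 labels/s: frame 772 → 00:00:32:04.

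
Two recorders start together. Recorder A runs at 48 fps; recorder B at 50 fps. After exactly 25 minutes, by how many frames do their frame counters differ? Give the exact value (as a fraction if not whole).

25 min = 1500 s.
A emits 48 × 1500 = 72000 frames; B emits 50 × 1500 = 75000.
Difference = 3000 frames; B is ahead of A.

3000 frames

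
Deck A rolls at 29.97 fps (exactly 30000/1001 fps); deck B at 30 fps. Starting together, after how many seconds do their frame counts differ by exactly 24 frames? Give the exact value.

The gap grows by |30 − 30000/1001| = 30/1001 frames per second.
Time for a 24-frame gap: 24 ÷ (30/1001) = 800.8 s.

800.8 seconds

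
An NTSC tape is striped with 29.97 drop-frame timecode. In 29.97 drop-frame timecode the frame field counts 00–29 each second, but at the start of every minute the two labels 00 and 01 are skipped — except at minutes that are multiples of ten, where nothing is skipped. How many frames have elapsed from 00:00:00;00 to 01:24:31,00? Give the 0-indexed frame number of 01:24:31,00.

As if non-drop at 30 labels/s: (1 × 3600 + 24 × 60 + 31) × 30 + 0 = 152130.
Minute boundaries passed: 84; those not divisible by 10: 84 − 8 = 76; dropped labels = 2 × 76 = 152.
Actual frame index = 152130 − 152 = 151978.

151978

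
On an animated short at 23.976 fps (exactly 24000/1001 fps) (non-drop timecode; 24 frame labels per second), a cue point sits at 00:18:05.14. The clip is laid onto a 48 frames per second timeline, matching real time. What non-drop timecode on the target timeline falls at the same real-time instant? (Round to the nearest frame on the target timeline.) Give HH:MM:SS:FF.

00:18:06:32

Source frame index: (0×3600 + 18×60 + 5) × 24 + 14 = 26054.
Real time: 26054 / (24000/1001) = 13040027/12000 s.
Target frame: (13040027/12000) × (48) = 13040027/250 ≈ 52160.108 → 52160.
At 48 labels/s: frame 52160 → 00:18:06:32.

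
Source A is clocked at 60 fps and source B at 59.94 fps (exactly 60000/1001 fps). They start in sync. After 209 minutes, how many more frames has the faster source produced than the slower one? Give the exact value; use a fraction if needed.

209 min = 12540 s.
A emits 60 × 12540 = 752400 frames; B emits 60000/1001 × 12540 = 68400000/91.
Difference = 68400/91 frames (≈ 751.6484); B is behind A.

68400/91 frames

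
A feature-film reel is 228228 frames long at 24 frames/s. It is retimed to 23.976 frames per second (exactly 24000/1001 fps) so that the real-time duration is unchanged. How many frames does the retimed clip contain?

Target frames = source frames × (target rate / source rate) = 228228 × (24000/1001)/(24) = 228228 × 1000/1001 = 228000.

228000 frames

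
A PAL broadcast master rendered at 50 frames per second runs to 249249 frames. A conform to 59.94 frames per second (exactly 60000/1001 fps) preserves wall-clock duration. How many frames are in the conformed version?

Target frames = source frames × (target rate / source rate) = 249249 × (60000/1001)/(50) = 249249 × 1200/1001 = 298800.

298800 frames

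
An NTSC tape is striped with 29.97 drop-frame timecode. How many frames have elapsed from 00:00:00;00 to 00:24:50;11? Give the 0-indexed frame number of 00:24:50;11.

44667

Complete 10-minute blocks: 2, each 17982 frames → 35964.
Remaining 4 whole minutes in the current block: 1800 + 3 × 1798 = 7194 frames.
Within the current minute: 50 × 30 + 11 − 2 = 1509 (labels ;00/;01 skipped at this minute). Total = 35964 + 7194 + 1509 = 44667.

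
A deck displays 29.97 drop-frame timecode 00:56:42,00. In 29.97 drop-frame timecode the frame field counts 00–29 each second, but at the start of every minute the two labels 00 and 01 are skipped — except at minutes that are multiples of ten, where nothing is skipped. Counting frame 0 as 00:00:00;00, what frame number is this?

101958

Complete 10-minute blocks: 5, each 17982 frames → 89910.
Remaining 6 whole minutes in the current block: 1800 + 5 × 1798 = 10790 frames.
Within the current minute: 42 × 30 + 0 − 2 = 1258 (labels ;00/;01 skipped at this minute). Total = 89910 + 10790 + 1258 = 101958.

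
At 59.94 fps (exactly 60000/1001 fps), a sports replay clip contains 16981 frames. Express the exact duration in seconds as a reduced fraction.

16997981/60000 seconds

Running time = 16981 ÷ (60000/1001) = 16981 × 1001/60000 = 16997981/60000 s.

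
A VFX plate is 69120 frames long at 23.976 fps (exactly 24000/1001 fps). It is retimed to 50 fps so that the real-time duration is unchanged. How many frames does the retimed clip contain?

144144 frames

Target frames = source frames × (target rate / source rate) = 69120 × (50)/(24000/1001) = 69120 × 1001/480 = 144144.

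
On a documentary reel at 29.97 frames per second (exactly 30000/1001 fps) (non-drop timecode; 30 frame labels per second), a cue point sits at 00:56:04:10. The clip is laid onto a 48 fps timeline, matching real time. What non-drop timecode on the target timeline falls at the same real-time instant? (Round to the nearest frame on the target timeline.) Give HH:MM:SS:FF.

Source frame index: (0×3600 + 56×60 + 4) × 30 + 10 = 100930.
Real time: 100930 / (30000/1001) = 10103093/3000 s.
Target frame: (10103093/3000) × (48) = 20206186/125 ≈ 161649.488 → 161649.
At 48 labels/s: frame 161649 → 00:56:07:33.

00:56:07:33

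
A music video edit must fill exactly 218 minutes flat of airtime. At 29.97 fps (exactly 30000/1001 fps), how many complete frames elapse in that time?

392007 frames

218 min = 13080 s.
Frames = 13080 × 30000/1001 = 392400000/1001 ≈ 392007.9920.
Complete frames: 392007.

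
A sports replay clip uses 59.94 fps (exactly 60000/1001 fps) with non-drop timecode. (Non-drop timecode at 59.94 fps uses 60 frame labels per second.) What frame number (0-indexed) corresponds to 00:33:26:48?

frame 120408

Total seconds to the label: (0 × 3600 + 33 × 60 + 26) = 2006.
Frame index = 2006 × 60 + 48 = 120408.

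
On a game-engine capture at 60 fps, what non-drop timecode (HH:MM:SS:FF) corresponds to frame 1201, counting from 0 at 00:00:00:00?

00:00:20:01

1201 ÷ 60 = 20 full seconds, remainder 1 frame.
20 s = 0 h 0 min 20 s.
Timecode: 00:00:20:01.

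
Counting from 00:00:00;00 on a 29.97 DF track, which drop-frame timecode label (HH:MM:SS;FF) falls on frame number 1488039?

Ten DF minutes hold 17982 frames, so frame 1488039 lies in block 82 (frames 1474524–1492505) with 13515 frames into that block.
The block's first minute is 1800 frames and the rest 1798 each; 13515 frames reaches minute 7, so 82 × 18 + 7 × 2 = 1490 labels have been skipped so far.
Adding those back, label number 1488039 + 1490 = 1489529 at 30 labels/s is 49650 s + 29 f = 13 h 47 min 30 s frame 29, i.e. 13:47:30;29.

13:47:30;29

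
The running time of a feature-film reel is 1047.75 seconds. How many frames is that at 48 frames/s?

Frames = 1047.75 × 48 = 50292.

50292 frames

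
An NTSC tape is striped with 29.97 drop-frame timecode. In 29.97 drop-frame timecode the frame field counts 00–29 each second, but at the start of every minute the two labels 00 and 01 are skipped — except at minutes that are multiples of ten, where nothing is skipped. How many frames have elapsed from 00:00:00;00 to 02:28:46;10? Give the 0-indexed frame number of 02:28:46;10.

Complete 10-minute blocks: 14, each 17982 frames → 251748.
Remaining 8 whole minutes in the current block: 1800 + 7 × 1798 = 14386 frames.
Within the current minute: 46 × 30 + 10 − 2 = 1388 (labels ;00/;01 skipped at this minute). Total = 251748 + 14386 + 1388 = 267522.

267522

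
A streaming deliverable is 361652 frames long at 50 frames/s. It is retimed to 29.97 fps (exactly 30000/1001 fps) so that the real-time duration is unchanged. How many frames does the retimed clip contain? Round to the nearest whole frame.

Frames at target rate = 361652 × (30000/1001) / (50) = 216991200/1001 ≈ 216774.426.
Nearest whole frame: 216774.

216774 frames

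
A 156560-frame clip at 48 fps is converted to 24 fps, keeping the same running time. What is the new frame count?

Target frames = source frames × (target rate / source rate) = 156560 × (24)/(48) = 156560 × 1/2 = 78280.

78280 frames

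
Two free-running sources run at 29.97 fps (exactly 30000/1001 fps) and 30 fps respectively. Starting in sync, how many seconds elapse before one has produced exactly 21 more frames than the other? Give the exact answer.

The gap grows by |30 − 30000/1001| = 30/1001 frames per second.
Time for a 21-frame gap: 21 ÷ (30/1001) = 700.7 s.

700.7 seconds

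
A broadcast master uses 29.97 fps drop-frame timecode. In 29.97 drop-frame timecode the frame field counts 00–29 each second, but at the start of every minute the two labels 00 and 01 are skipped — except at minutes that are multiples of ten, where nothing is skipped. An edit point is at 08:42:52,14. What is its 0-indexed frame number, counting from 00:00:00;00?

As if non-drop at 30 labels/s: (8 × 3600 + 42 × 60 + 52) × 30 + 14 = 941174.
Minute boundaries passed: 522; those not divisible by 10: 522 − 52 = 470; dropped labels = 2 × 470 = 940.
Actual frame index = 941174 − 940 = 940234.

940234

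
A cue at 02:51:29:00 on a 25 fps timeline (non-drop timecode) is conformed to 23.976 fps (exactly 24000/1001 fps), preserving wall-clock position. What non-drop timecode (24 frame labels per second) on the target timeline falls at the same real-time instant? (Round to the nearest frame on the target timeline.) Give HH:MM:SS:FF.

02:51:18:17

Source frame index: (2×3600 + 51×60 + 29) × 25 + 0 = 257225.
Real time: 257225 / (25) = 10289 s.
Target frame: (10289) × (24000/1001) = 246936000/1001 ≈ 246689.311 → 246689.
At 24 labels/s: frame 246689 → 02:51:18:17.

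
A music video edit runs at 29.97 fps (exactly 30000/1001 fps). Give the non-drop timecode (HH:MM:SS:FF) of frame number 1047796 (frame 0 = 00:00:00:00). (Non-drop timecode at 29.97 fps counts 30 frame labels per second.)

09:42:06:16

1047796 ÷ 30 = 34926 full seconds, remainder 16 frames.
34926 s = 9 h 42 min 6 s.
Timecode: 09:42:06:16.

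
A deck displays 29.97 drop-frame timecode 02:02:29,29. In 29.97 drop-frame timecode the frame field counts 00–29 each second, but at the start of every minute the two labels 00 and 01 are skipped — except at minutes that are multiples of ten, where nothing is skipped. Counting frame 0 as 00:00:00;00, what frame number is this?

As if non-drop at 30 labels/s: (2 × 3600 + 2 × 60 + 29) × 30 + 29 = 220499.
Minute boundaries passed: 122; those not divisible by 10: 122 − 12 = 110; dropped labels = 2 × 110 = 220.
Actual frame index = 220499 − 220 = 220279.

220279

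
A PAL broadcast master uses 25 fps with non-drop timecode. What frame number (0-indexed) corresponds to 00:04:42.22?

frame 7072

Total seconds to the label: (0 × 3600 + 4 × 60 + 42) = 282.
Frame index = 282 × 25 + 22 = 7072.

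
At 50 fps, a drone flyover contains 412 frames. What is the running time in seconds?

Running time = 412 / (50) = 8.24 s.

8.24 seconds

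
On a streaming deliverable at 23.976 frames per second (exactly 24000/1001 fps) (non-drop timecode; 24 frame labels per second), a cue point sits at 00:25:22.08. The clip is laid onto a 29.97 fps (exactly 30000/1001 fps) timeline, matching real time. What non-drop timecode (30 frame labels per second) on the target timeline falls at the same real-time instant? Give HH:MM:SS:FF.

00:25:22:10

Source frame index: (0×3600 + 25×60 + 22) × 24 + 8 = 36536.
Real time: 36536 / (24000/1001) = 4571567/3000 s.
Target frame: (4571567/3000) × (30000/1001) = 45670.
At 30 labels/s: frame 45670 → 00:25:22:10.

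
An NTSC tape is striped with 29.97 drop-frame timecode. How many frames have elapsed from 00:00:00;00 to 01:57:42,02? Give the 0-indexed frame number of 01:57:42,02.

As if non-drop at 30 labels/s: (1 × 3600 + 57 × 60 + 42) × 30 + 2 = 211862.
Minute boundaries passed: 117; those not divisible by 10: 117 − 11 = 106; dropped labels = 2 × 106 = 212.
Actual frame index = 211862 − 212 = 211650.

211650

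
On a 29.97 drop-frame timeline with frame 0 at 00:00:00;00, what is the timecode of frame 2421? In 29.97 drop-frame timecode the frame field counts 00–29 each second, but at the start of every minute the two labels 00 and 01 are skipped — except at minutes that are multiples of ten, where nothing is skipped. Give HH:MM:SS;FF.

00:01:20;23

Each 10-minute DF block holds 10 × 60 × 30 − 9 × 2 = 17982 frames. 2421 ÷ 17982 → 0 full blocks, remainder 2421.
Within the partial block the first minute is 1800 frames and each further minute 1798, so 1 further minute boundary passed. Total skipped labels = 18 × 0 + 2 × 1 = 2.
Non-drop label index = 2421 + 2 = 2423; at 30 labels/s that is 00:01:20:23, i.e. DF 00:01:20;23.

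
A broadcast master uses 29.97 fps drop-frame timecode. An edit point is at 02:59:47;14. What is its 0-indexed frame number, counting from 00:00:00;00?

323300

As if non-drop at 30 labels/s: (2 × 3600 + 59 × 60 + 47) × 30 + 14 = 323624.
Minute boundaries passed: 179; those not divisible by 10: 179 − 17 = 162; dropped labels = 2 × 162 = 324.
Actual frame index = 323624 − 324 = 323300.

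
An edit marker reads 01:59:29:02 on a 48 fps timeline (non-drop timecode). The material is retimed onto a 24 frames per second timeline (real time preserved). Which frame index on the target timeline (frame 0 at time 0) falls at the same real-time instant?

frame 172057

Source frame index: (1×3600 + 59×60 + 29) × 48 + 2 = 344114.
Real time: 344114 / (48) = 172057/24 s.
Target frame: (172057/24) × (24) = 172057.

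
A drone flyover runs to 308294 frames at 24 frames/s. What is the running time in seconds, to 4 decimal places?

Running time = 308294 × 1/24 = 154147/12 s ≈ 12845.5833 s.

12845.5833 seconds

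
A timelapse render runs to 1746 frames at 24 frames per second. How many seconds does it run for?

Running time = 1746 / (24) = 72.75 s.

72.75 seconds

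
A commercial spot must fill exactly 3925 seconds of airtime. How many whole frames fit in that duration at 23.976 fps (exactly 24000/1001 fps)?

Frames = 3925 × 24000/1001 = 94200000/1001 ≈ 94105.8941.
Complete frames: 94105.

94105 frames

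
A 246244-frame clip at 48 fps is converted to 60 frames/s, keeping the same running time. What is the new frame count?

Target frames = source frames × (target rate / source rate) = 246244 × (60)/(48) = 246244 × 5/4 = 307805.

307805 frames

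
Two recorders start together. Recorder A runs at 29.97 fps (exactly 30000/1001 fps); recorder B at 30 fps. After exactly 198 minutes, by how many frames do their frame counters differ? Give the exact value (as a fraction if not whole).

32400/91 frames

198 min = 11880 s.
A emits 30000/1001 × 11880 = 32400000/91 frames; B emits 30 × 11880 = 356400.
Difference = 32400/91 frames (≈ 356.0440); B is ahead of A.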